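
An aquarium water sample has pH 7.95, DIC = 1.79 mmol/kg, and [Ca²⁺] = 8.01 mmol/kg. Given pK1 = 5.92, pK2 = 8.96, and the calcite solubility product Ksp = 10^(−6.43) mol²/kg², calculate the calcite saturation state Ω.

Ω = 3.41

α₂ = 1 / (1 + [H⁺]/K2 + [H⁺]²/(K1K2)) = 1 / (1 + 10^+1.01 + 10^-1.02)
   = 1 / (1 + 10.233 + 0.095499) = 1/11.328 = 0.08827
[CO3²⁻] = α₂ × DIC = 0.08827 × 1.79 = 0.1580 mmol/kg
Ksp = 10^(−6.43) = 3.715×10^-7
Ω = [Ca²⁺][CO3²⁻]/Ksp = (8.01×10^-3)(1.580×10^-4) / 3.715×10^-7 = 3.41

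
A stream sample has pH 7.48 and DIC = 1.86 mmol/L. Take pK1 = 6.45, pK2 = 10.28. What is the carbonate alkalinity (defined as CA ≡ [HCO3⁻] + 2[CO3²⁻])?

CA = [HCO3⁻] + 2[CO3²⁻] = (α₁ + 2α₂)·DIC
At pH 7.48: [H⁺]/K1 = 10^-1.03 = 0.093325, K2/[H⁺] = 10^-2.80 = 0.0015849
α₁ = 1/(1 + 0.093325 + 0.0015849) = 1/1.0949 = 0.9133; α₂ = α₁·K2/[H⁺] = 0.001448
α₁ + 2α₂ = 0.9162
CA = 0.9162 × 1.86 = 1.70 mmol/L

CA = 1.70 mmol/L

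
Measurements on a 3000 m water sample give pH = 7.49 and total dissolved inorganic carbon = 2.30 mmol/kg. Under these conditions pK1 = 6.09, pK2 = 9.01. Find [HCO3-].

α₁ = 1 / (1 + [H⁺]/K1 + K2/[H⁺]) = 1 / (1 + 10^-1.40 + 10^-1.52)
   = 1 / (1 + 0.039811 + 0.030200) = 1/1.0700 = 0.9346
[HCO3⁻] = α₁ × DIC = 0.9346 × 2.30 = 2.15 mmol/kg

[HCO3⁻] = 2.15 mmol/kg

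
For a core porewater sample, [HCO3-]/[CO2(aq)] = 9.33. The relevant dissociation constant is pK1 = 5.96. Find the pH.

pH = 6.93

From K1 = [H⁺][HCO3-]/[CO2(aq)]:  pH = pK1 + log₁₀([HCO3-]/[CO2(aq)])
log₁₀(9.33) = +0.970
pH = 5.96 + (+0.970) = 6.93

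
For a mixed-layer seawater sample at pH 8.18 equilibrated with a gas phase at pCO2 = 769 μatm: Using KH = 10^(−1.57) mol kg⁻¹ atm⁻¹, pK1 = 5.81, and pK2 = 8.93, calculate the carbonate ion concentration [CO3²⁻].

[CO3²⁻] = 0.863 mmol/kg

[CO2*] = KH · pCO2 = 10^(−1.57) × 769×10^-6 = 2.070×10^-5 mol/kg
α₀ = 1/(1 + K1/[H⁺] + K1K2/[H⁺]²) = 1/(1 + 10^+2.37 + 10^+1.62) = 0.003609
DIC = [CO2*]/α₀ = 2.070×10^-5 / 0.003609 = 5.736 mmol/kg
[CO3²⁻] = α₂·DIC; α₂ = 0.1504, so [CO3²⁻] = 0.1504 × 5.736 = 0.863 mmol/kg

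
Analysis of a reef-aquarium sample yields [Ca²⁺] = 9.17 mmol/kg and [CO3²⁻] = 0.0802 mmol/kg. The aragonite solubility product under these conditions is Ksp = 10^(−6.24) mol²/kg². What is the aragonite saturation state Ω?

Ω = 1.28

Ksp = 10^(−6.24) = 5.754×10^-7
Ω = [Ca²⁺][CO3²⁻]/Ksp = (9.17×10^-3)(0.0802×10^-3) / 5.754×10^-7 = 1.28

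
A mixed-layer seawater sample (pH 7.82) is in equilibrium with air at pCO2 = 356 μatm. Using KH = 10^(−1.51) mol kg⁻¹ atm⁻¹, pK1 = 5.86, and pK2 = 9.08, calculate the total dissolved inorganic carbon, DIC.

DIC = 1.07 mmol/kg

[CO2*] = KH · pCO2 = 10^(−1.51) × 356×10^-6 = 1.100×10^-5 mol/kg
α₀ = 1/(1 + K1/[H⁺] + K1K2/[H⁺]²) = 1/(1 + 10^+1.96 + 10^+0.70) = 0.01029
DIC = [CO2*]/α₀ = 1.100×10^-5 / 0.01029 = 1.07 mmol/kg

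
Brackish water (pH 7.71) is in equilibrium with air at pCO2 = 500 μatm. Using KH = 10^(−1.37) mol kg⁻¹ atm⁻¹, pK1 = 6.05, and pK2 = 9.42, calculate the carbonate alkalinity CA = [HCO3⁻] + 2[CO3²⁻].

[CO2*] = KH · pCO2 = 10^(−1.37) × 500×10^-6 = 2.133×10^-5 mol/kg
α₀ = 1/(1 + K1/[H⁺] + K1K2/[H⁺]²) = 1/(1 + 10^+1.66 + 10^-0.05) = 0.02101
DIC = [CO2*]/α₀ = 2.133×10^-5 / 0.02101 = 1.015 mmol/kg
CA = (α₁ + 2α₂)·DIC = (0.9603 + 2×0.01872) × 1.015 = 1.01 mmol/kg

CA = 1.01 mmol/kg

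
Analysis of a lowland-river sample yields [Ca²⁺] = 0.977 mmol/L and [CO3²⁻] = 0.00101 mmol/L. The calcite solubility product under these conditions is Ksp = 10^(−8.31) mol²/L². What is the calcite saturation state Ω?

Ksp = 10^(−8.31) = 4.898×10^-9
Ω = [Ca²⁺][CO3²⁻]/Ksp = (0.977×10^-3)(0.00101×10^-3) / 4.898×10^-9 = 0.201

Ω = 0.201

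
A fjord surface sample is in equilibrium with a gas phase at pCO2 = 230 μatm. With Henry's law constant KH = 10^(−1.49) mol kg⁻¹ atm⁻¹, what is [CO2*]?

KH = 10^(−1.49) = 3.236×10^-2 mol kg⁻¹ atm⁻¹
[CO2*] = KH · pCO2 = 3.236×10^-2 × 230×10^-6 atm = 7.44×10^-6 mol/kg

[CO2*] = 7.44 μmol/kg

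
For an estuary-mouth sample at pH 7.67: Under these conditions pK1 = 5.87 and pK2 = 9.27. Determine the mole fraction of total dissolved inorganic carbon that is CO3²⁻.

α₂ = 1 / (1 + [H⁺]/K2 + [H⁺]²/(K1K2)) = 1 / (1 + 10^+1.60 + 10^-0.20)
   = 1 / (1 + 39.811 + 0.63096) = 1/41.442 = 0.02413

α₂ = 0.0241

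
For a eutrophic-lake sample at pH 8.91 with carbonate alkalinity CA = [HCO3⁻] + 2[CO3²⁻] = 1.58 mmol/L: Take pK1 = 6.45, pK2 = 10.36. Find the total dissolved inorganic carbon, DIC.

DIC = 1.53 mmol/L

CA = [HCO3⁻] + 2[CO3²⁻] = (α₁ + 2α₂)·DIC
At pH 8.91: [H⁺]/K1 = 10^-2.46 = 0.0034674, K2/[H⁺] = 10^-1.45 = 0.035481
α₁ = 1/(1 + 0.0034674 + 0.035481) = 1/1.0389 = 0.9625; α₂ = α₁·K2/[H⁺] = 0.03415
α₁ + 2α₂ = 1.0308
DIC = CA / (α₁ + 2α₂) = 1.58 / 1.0308 = 1.53 mmol/L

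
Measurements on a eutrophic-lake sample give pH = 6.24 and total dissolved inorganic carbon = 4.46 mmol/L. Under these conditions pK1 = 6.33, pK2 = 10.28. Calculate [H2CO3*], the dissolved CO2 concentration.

[CO2*] = 2.46 mmol/L

α₀ = 1 / (1 + K1/[H⁺] + K1K2/[H⁺]²) = 1 / (1 + 10^-0.09 + 10^-4.13)
   = 1 / (1 + 0.81283 + 7.4131×10^-5) = 1/1.8129 = 0.5516
[CO2*] = α₀ × DIC = 0.5516 × 4.46 = 2.46 mmol/L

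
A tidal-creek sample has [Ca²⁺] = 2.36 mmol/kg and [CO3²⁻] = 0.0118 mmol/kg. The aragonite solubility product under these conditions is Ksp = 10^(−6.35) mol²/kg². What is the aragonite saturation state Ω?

Ω = 0.0623

Ksp = 10^(−6.35) = 4.467×10^-7
Ω = [Ca²⁺][CO3²⁻]/Ksp = (2.36×10^-3)(0.0118×10^-3) / 4.467×10^-7 = 0.0623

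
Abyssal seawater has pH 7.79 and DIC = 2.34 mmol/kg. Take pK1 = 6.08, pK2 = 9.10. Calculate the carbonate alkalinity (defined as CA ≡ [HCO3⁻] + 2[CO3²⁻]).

CA = 2.40 mmol/kg

CA = [HCO3⁻] + 2[CO3²⁻] = (α₁ + 2α₂)·DIC
At pH 7.79: [H⁺]/K1 = 10^-1.71 = 0.019498, K2/[H⁺] = 10^-1.31 = 0.048978
α₁ = 1/(1 + 0.019498 + 0.048978) = 1/1.0685 = 0.9359; α₂ = α₁·K2/[H⁺] = 0.04584
α₁ + 2α₂ = 1.0276
CA = 1.0276 × 2.34 = 2.40 mmol/kg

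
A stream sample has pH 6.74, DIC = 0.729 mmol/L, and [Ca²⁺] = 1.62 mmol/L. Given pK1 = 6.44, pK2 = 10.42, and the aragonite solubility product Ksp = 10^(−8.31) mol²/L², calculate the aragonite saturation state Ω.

Ω = 0.0336

α₂ = 1 / (1 + [H⁺]/K2 + [H⁺]²/(K1K2)) = 1 / (1 + 10^+3.68 + 10^+3.38)
   = 1 / (1 + 4786.3 + 2398.8) = 1/7186.1 = 0.0001392
[CO3²⁻] = α₂ × DIC = 0.0001392 × 0.729 = 0.0001014 mmol/L = 0.1014 μmol/L
Ksp = 10^(−8.31) = 4.898×10^-9
Ω = [Ca²⁺][CO3²⁻]/Ksp = (1.62×10^-3)(1.014×10^-7) / 4.898×10^-9 = 0.0336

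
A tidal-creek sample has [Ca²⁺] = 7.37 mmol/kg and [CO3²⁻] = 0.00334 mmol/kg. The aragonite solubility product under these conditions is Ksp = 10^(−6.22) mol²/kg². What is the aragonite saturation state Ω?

Ω = 0.0409

Ksp = 10^(−6.22) = 6.026×10^-7
Ω = [Ca²⁺][CO3²⁻]/Ksp = (7.37×10^-3)(0.00334×10^-3) / 6.026×10^-7 = 0.0409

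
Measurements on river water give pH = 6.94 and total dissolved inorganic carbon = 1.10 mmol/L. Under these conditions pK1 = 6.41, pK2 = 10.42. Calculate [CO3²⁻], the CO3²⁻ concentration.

[CO3²⁻] = 0.281 μmol/L

α₂ = 1 / (1 + [H⁺]/K2 + [H⁺]²/(K1K2)) = 1 / (1 + 10^+3.48 + 10^+2.95)
   = 1 / (1 + 3020.0 + 891.25) = 1/3912.2 = 0.0002556
[CO3²⁻] = α₂ × DIC = 0.0002556 × 1.10 = 0.000281 mmol/L = 0.281 μmol/L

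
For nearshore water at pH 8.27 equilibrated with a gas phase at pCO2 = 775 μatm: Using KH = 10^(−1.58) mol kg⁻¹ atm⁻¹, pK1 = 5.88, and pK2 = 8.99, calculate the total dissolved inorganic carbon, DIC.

[CO2*] = KH · pCO2 = 10^(−1.58) × 775×10^-6 = 2.038×10^-5 mol/kg
α₀ = 1/(1 + K1/[H⁺] + K1K2/[H⁺]²) = 1/(1 + 10^+2.39 + 10^+1.67) = 0.003410
DIC = [CO2*]/α₀ = 2.038×10^-5 / 0.003410 = 5.98 mmol/kg

DIC = 5.98 mmol/kg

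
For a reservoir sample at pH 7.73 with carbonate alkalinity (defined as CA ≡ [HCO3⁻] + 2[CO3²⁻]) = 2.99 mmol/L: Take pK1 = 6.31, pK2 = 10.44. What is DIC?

DIC = 3.10 mmol/L

CA = [HCO3⁻] + 2[CO3²⁻] = (α₁ + 2α₂)·DIC
At pH 7.73: [H⁺]/K1 = 10^-1.42 = 0.038019, K2/[H⁺] = 10^-2.71 = 0.0019498
α₁ = 1/(1 + 0.038019 + 0.0019498) = 1/1.0400 = 0.9616; α₂ = α₁·K2/[H⁺] = 0.001875
α₁ + 2α₂ = 0.9653
DIC = CA / (α₁ + 2α₂) = 2.99 / 0.9653 = 3.10 mmol/L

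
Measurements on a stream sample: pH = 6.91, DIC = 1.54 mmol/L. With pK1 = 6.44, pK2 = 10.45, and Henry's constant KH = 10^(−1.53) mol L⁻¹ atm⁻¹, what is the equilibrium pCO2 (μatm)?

α₀ = 1 / (1 + K1/[H⁺] + K1K2/[H⁺]²) = 1 / (1 + 10^+0.47 + 10^-3.07)
   = 1 / (1 + 2.9512 + 0.00085114) = 1/3.9521 = 0.2530
[CO2*] = α₀ × DIC = 0.2530 × 1.54 = 0.3897 mmol/L
pCO2 = [CO2*]/KH = 3.897×10^-4 / 2.951×10^-2 = 1.32×10^4 μatm

pCO2 = 1.32×10^4 μatm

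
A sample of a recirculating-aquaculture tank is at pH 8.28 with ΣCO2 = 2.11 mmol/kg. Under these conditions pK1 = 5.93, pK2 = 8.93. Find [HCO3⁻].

[HCO3⁻] = 1.72 mmol/kg

α₁ = 1 / (1 + [H⁺]/K1 + K2/[H⁺]) = 1 / (1 + 10^-2.35 + 10^-0.65)
   = 1 / (1 + 0.0044668 + 0.22387) = 1/1.2283 = 0.8141
[HCO3⁻] = α₁ × DIC = 0.8141 × 2.11 = 1.72 mmol/kg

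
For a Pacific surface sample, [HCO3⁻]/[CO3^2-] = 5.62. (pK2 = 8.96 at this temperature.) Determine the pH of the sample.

From K2 = [H⁺][CO3^2-]/[HCO3⁻]:  pH = pK2 − log₁₀([HCO3⁻]/[CO3^2-])
log₁₀(5.62) = +0.750
pH = 8.96 − (+0.750) = 8.21

pH = 8.21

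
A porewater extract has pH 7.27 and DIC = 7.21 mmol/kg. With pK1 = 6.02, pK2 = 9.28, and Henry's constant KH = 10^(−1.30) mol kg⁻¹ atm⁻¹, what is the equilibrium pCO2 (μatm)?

α₀ = 1 / (1 + K1/[H⁺] + K1K2/[H⁺]²) = 1 / (1 + 10^+1.25 + 10^-0.76)
   = 1 / (1 + 17.783 + 0.17378) = 1/18.957 = 0.05275
[CO2*] = α₀ × DIC = 0.05275 × 7.21 = 0.3803 mmol/kg
pCO2 = [CO2*]/KH = 3.803×10^-4 / 5.012×10^-2 = 7590 μatm

pCO2 = 7590 μatm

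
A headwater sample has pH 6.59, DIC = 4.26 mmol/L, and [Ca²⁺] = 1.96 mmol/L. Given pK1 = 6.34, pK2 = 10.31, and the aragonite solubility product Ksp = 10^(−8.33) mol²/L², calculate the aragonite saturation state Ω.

Ω = 0.218

α₂ = 1 / (1 + [H⁺]/K2 + [H⁺]²/(K1K2)) = 1 / (1 + 10^+3.72 + 10^+3.47)
   = 1 / (1 + 5248.1 + 2951.2) = 1/8200.3 = 0.0001219
[CO3²⁻] = α₂ × DIC = 0.0001219 × 4.26 = 0.0005195 mmol/L = 0.5195 μmol/L
Ksp = 10^(−8.33) = 4.677×10^-9
Ω = [Ca²⁺][CO3²⁻]/Ksp = (1.96×10^-3)(5.195×10^-7) / 4.677×10^-9 = 0.218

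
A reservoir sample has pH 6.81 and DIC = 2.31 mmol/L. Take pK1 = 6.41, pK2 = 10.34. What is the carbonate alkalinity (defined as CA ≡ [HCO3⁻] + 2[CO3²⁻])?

CA = 1.65 mmol/L

CA = [HCO3⁻] + 2[CO3²⁻] = (α₁ + 2α₂)·DIC
At pH 6.81: [H⁺]/K1 = 10^-0.40 = 0.39811, K2/[H⁺] = 10^-3.53 = 0.00029512
α₁ = 1/(1 + 0.39811 + 0.00029512) = 1/1.3984 = 0.7151; α₂ = α₁·K2/[H⁺] = 0.0002110
α₁ + 2α₂ = 0.7155
CA = 0.7155 × 2.31 = 1.65 mmol/L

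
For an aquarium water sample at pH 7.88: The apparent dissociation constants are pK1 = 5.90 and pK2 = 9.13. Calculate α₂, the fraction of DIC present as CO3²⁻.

α₂ = 0.0527

α₂ = 1 / (1 + [H⁺]/K2 + [H⁺]²/(K1K2)) = 1 / (1 + 10^+1.25 + 10^-0.73)
   = 1 / (1 + 17.783 + 0.18621) = 1/18.969 = 0.05272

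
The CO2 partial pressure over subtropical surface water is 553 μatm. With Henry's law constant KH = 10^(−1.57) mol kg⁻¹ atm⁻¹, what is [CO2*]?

[CO2*] = 14.9 μmol/kg

KH = 10^(−1.57) = 2.692×10^-2 mol kg⁻¹ atm⁻¹
[CO2*] = KH · pCO2 = 2.692×10^-2 × 553×10^-6 atm = 1.49×10^-5 mol/kg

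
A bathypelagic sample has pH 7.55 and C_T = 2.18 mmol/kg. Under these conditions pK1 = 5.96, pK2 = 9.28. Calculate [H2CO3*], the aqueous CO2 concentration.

α₀ = 1 / (1 + K1/[H⁺] + K1K2/[H⁺]²) = 1 / (1 + 10^+1.59 + 10^-0.14)
   = 1 / (1 + 38.905 + 0.72444) = 1/40.629 = 0.02461
[CO2*] = α₀ × DIC = 0.02461 × 2.18 = 0.0537 mmol/kg

[CO2*] = 0.0537 mmol/kg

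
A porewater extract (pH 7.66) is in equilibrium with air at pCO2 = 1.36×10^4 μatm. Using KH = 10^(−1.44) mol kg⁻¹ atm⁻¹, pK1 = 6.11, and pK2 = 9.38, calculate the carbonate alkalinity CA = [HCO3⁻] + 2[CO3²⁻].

[CO2*] = KH · pCO2 = 10^(−1.44) × 1.36×10^4×10^-6 = 4.938×10^-4 mol/kg
α₀ = 1/(1 + K1/[H⁺] + K1K2/[H⁺]²) = 1/(1 + 10^+1.55 + 10^-0.17) = 0.02691
DIC = [CO2*]/α₀ = 4.938×10^-4 / 0.02691 = 18.35 mmol/kg
CA = (α₁ + 2α₂)·DIC = (0.9549 + 2×0.01820) × 18.35 = 18.2 mmol/kg

CA = 18.2 mmol/kg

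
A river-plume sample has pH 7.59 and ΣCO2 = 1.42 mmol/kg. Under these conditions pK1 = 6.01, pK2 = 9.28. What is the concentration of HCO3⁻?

[HCO3⁻] = 1.36 mmol/kg

α₁ = 1 / (1 + [H⁺]/K1 + K2/[H⁺]) = 1 / (1 + 10^-1.58 + 10^-1.69)
   = 1 / (1 + 0.026303 + 0.020417) = 1/1.0467 = 0.9554
[HCO3⁻] = α₁ × DIC = 0.9554 × 1.42 = 1.36 mmol/kg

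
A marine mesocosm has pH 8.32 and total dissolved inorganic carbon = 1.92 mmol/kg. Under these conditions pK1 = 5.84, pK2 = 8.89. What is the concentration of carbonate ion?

[CO3²⁻] = 0.406 mmol/kg

α₂ = 1 / (1 + [H⁺]/K2 + [H⁺]²/(K1K2)) = 1 / (1 + 10^+0.57 + 10^-1.91)
   = 1 / (1 + 3.7154 + 0.012303) = 1/4.7277 = 0.2115
[CO3²⁻] = α₂ × DIC = 0.2115 × 1.92 = 0.406 mmol/kg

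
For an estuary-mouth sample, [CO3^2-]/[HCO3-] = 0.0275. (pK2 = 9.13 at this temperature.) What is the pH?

From K2 = [H⁺][CO3^2-]/[HCO3-]:  pH = pK2 + log₁₀([CO3^2-]/[HCO3-])
log₁₀(0.0275) = -1.561
pH = 9.13 + (-1.561) = 7.57

pH = 7.57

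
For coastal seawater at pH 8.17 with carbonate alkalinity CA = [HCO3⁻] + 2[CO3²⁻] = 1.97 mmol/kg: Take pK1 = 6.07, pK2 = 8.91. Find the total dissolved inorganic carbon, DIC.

CA = [HCO3⁻] + 2[CO3²⁻] = (α₁ + 2α₂)·DIC
At pH 8.17: [H⁺]/K1 = 10^-2.10 = 0.0079433, K2/[H⁺] = 10^-0.74 = 0.18197
α₁ = 1/(1 + 0.0079433 + 0.18197) = 1/1.1899 = 0.8404; α₂ = α₁·K2/[H⁺] = 0.1529
α₁ + 2α₂ = 1.1463
DIC = CA / (α₁ + 2α₂) = 1.97 / 1.1463 = 1.72 mmol/kg

DIC = 1.72 mmol/kg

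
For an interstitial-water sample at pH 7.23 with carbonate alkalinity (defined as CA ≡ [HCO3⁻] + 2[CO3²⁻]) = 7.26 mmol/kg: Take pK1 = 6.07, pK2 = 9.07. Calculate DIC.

DIC = 7.65 mmol/kg

CA = [HCO3⁻] + 2[CO3²⁻] = (α₁ + 2α₂)·DIC
At pH 7.23: [H⁺]/K1 = 10^-1.16 = 0.069183, K2/[H⁺] = 10^-1.84 = 0.014454
α₁ = 1/(1 + 0.069183 + 0.014454) = 1/1.0836 = 0.9228; α₂ = α₁·K2/[H⁺] = 0.01334
α₁ + 2α₂ = 0.9495
DIC = CA / (α₁ + 2α₂) = 7.26 / 0.9495 = 7.65 mmol/kg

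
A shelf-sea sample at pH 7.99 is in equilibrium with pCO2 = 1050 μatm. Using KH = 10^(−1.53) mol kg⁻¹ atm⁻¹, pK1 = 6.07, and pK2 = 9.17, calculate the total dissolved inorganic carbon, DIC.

[CO2*] = KH · pCO2 = 10^(−1.53) × 1050×10^-6 = 3.099×10^-5 mol/kg
α₀ = 1/(1 + K1/[H⁺] + K1K2/[H⁺]²) = 1/(1 + 10^+1.92 + 10^+0.74) = 0.01115
DIC = [CO2*]/α₀ = 3.099×10^-5 / 0.01115 = 2.78 mmol/kg

DIC = 2.78 mmol/kg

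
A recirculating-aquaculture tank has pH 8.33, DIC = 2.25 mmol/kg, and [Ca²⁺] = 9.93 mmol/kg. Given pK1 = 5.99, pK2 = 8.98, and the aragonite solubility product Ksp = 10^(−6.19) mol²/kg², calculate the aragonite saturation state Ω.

α₂ = 1 / (1 + [H⁺]/K2 + [H⁺]²/(K1K2)) = 1 / (1 + 10^+0.65 + 10^-1.69)
   = 1 / (1 + 4.4668 + 0.020417) = 1/5.4873 = 0.1822
[CO3²⁻] = α₂ × DIC = 0.1822 × 2.25 = 0.4100 mmol/kg
Ksp = 10^(−6.19) = 6.457×10^-7
Ω = [Ca²⁺][CO3²⁻]/Ksp = (9.93×10^-3)(4.100×10^-4) / 6.457×10^-7 = 6.31

Ω = 6.31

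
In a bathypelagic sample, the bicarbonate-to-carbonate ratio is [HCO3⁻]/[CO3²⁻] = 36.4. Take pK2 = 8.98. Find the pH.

pH = 7.42

From K2 = [H⁺][CO3²⁻]/[HCO3⁻]:  pH = pK2 − log₁₀([HCO3⁻]/[CO3²⁻])
log₁₀(36.4) = +1.561
pH = 8.98 − (+1.561) = 7.42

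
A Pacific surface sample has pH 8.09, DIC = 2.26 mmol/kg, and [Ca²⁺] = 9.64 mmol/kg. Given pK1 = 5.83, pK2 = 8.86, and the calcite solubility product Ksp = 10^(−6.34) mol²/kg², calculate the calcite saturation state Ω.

Ω = 6.89

α₂ = 1 / (1 + [H⁺]/K2 + [H⁺]²/(K1K2)) = 1 / (1 + 10^+0.77 + 10^-1.49)
   = 1 / (1 + 5.8884 + 0.032359) = 1/6.9208 = 0.1445
[CO3²⁻] = α₂ × DIC = 0.1445 × 2.26 = 0.3266 mmol/kg
Ksp = 10^(−6.34) = 4.571×10^-7
Ω = [Ca²⁺][CO3²⁻]/Ksp = (9.64×10^-3)(3.266×10^-4) / 4.571×10^-7 = 6.89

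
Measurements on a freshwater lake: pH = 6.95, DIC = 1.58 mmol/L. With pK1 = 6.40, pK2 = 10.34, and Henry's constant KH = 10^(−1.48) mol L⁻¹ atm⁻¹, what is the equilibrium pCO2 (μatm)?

pCO2 = 1.05×10^4 μatm

α₀ = 1 / (1 + K1/[H⁺] + K1K2/[H⁺]²) = 1 / (1 + 10^+0.55 + 10^-2.84)
   = 1 / (1 + 3.5481 + 0.0014454) = 1/4.5496 = 0.2198
[CO2*] = α₀ × DIC = 0.2198 × 1.58 = 0.3473 mmol/L
pCO2 = [CO2*]/KH = 3.473×10^-4 / 3.311×10^-2 = 1.05×10^4 μatm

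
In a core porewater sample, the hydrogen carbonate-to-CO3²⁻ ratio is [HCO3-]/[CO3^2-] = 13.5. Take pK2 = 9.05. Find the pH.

pH = 7.92

From K2 = [H⁺][CO3^2-]/[HCO3-]:  pH = pK2 − log₁₀([HCO3-]/[CO3^2-])
log₁₀(13.5) = +1.130
pH = 9.05 − (+1.130) = 7.92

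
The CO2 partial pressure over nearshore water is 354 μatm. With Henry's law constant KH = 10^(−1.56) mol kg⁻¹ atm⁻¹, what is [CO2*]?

[CO2*] = 9.75 μmol/kg

KH = 10^(−1.56) = 2.754×10^-2 mol kg⁻¹ atm⁻¹
[CO2*] = KH · pCO2 = 2.754×10^-2 × 354×10^-6 atm = 9.75×10^-6 mol/kg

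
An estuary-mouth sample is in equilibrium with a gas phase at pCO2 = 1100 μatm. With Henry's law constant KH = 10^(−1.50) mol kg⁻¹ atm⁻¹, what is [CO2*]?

KH = 10^(−1.50) = 3.162×10^-2 mol kg⁻¹ atm⁻¹
[CO2*] = KH · pCO2 = 3.162×10^-2 × 1100×10^-6 atm = 3.48×10^-5 mol/kg

[CO2*] = 34.8 μmol/kg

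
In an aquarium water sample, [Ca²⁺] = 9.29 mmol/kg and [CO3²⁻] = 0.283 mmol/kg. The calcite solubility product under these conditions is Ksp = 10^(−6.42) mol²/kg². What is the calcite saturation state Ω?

Ω = 6.92

Ksp = 10^(−6.42) = 3.802×10^-7
Ω = [Ca²⁺][CO3²⁻]/Ksp = (9.29×10^-3)(0.283×10^-3) / 3.802×10^-7 = 6.92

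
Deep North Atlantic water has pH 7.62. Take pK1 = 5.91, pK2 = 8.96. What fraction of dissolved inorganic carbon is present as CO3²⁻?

α₂ = 0.0429

α₂ = 1 / (1 + [H⁺]/K2 + [H⁺]²/(K1K2)) = 1 / (1 + 10^+1.34 + 10^-0.37)
   = 1 / (1 + 21.878 + 0.42658) = 1/23.304 = 0.04291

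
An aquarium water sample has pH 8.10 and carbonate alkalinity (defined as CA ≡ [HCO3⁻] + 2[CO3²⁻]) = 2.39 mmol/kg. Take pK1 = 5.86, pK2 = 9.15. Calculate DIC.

DIC = 2.22 mmol/kg

CA = [HCO3⁻] + 2[CO3²⁻] = (α₁ + 2α₂)·DIC
At pH 8.10: [H⁺]/K1 = 10^-2.24 = 0.0057544, K2/[H⁺] = 10^-1.05 = 0.089125
α₁ = 1/(1 + 0.0057544 + 0.089125) = 1/1.0949 = 0.9133; α₂ = α₁·K2/[H⁺] = 0.08140
α₁ + 2α₂ = 1.0761
DIC = CA / (α₁ + 2α₂) = 2.39 / 1.0761 = 2.22 mmol/kg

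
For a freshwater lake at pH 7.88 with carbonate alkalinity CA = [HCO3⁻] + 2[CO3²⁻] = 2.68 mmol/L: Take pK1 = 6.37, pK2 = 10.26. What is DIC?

CA = [HCO3⁻] + 2[CO3²⁻] = (α₁ + 2α₂)·DIC
At pH 7.88: [H⁺]/K1 = 10^-1.51 = 0.030903, K2/[H⁺] = 10^-2.38 = 0.0041687
α₁ = 1/(1 + 0.030903 + 0.0041687) = 1/1.0351 = 0.9661; α₂ = α₁·K2/[H⁺] = 0.004027
α₁ + 2α₂ = 0.9742
DIC = CA / (α₁ + 2α₂) = 2.68 / 0.9742 = 2.75 mmol/L

DIC = 2.75 mmol/L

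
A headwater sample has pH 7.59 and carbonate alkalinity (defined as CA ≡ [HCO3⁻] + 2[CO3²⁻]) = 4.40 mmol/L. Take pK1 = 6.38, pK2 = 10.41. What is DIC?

DIC = 4.66 mmol/L

CA = [HCO3⁻] + 2[CO3²⁻] = (α₁ + 2α₂)·DIC
At pH 7.59: [H⁺]/K1 = 10^-1.21 = 0.061660, K2/[H⁺] = 10^-2.82 = 0.0015136
α₁ = 1/(1 + 0.061660 + 0.0015136) = 1/1.0632 = 0.9406; α₂ = α₁·K2/[H⁺] = 0.001424
α₁ + 2α₂ = 0.9434
DIC = CA / (α₁ + 2α₂) = 4.40 / 0.9434 = 4.66 mmol/L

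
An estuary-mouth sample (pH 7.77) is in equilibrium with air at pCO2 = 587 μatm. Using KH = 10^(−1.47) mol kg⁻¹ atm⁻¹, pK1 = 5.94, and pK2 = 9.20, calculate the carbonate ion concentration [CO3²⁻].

[CO3²⁻] = 0.0500 mmol/kg

[CO2*] = KH · pCO2 = 10^(−1.47) × 587×10^-6 = 1.989×10^-5 mol/kg
α₀ = 1/(1 + K1/[H⁺] + K1K2/[H⁺]²) = 1/(1 + 10^+1.83 + 10^+0.40) = 0.01406
DIC = [CO2*]/α₀ = 1.989×10^-5 / 0.01406 = 1.415 mmol/kg
[CO3²⁻] = α₂·DIC; α₂ = 0.03532, so [CO3²⁻] = 0.03532 × 1.415 = 0.0500 mmol/kg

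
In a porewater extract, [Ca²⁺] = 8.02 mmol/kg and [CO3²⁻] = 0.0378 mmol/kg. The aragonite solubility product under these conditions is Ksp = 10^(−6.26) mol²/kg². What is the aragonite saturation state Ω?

Ω = 0.552

Ksp = 10^(−6.26) = 5.495×10^-7
Ω = [Ca²⁺][CO3²⁻]/Ksp = (8.02×10^-3)(0.0378×10^-3) / 5.495×10^-7 = 0.552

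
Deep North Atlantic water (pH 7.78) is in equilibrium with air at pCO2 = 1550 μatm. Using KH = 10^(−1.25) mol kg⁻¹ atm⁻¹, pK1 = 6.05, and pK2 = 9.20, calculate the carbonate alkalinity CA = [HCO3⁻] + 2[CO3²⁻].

[CO2*] = KH · pCO2 = 10^(−1.25) × 1550×10^-6 = 8.716×10^-5 mol/kg
α₀ = 1/(1 + K1/[H⁺] + K1K2/[H⁺]²) = 1/(1 + 10^+1.73 + 10^+0.31) = 0.01762
DIC = [CO2*]/α₀ = 8.716×10^-5 / 0.01762 = 4.946 mmol/kg
CA = (α₁ + 2α₂)·DIC = (0.9464 + 2×0.03598) × 4.946 = 5.04 mmol/kg

CA = 5.04 mmol/kg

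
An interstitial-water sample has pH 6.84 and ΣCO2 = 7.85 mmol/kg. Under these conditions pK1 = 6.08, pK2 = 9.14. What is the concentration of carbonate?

[CO3²⁻] = 0.0334 mmol/kg

α₂ = 1 / (1 + [H⁺]/K2 + [H⁺]²/(K1K2)) = 1 / (1 + 10^+2.30 + 10^+1.54)
   = 1 / (1 + 199.53 + 34.674) = 1/235.20 = 0.004252
[CO3²⁻] = α₂ × DIC = 0.004252 × 7.85 = 0.0334 mmol/kg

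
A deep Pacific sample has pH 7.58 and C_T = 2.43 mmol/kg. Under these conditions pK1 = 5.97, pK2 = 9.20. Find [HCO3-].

α₁ = 1 / (1 + [H⁺]/K1 + K2/[H⁺]) = 1 / (1 + 10^-1.61 + 10^-1.62)
   = 1 / (1 + 0.024547 + 0.023988) = 1/1.0485 = 0.9537
[HCO3⁻] = α₁ × DIC = 0.9537 × 2.43 = 2.32 mmol/kg

[HCO3⁻] = 2.32 mmol/kg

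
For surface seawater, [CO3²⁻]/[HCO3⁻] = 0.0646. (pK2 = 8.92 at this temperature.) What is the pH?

pH = 7.73

From K2 = [H⁺][CO3²⁻]/[HCO3⁻]:  pH = pK2 + log₁₀([CO3²⁻]/[HCO3⁻])
log₁₀(0.0646) = -1.190
pH = 8.92 + (-1.190) = 7.73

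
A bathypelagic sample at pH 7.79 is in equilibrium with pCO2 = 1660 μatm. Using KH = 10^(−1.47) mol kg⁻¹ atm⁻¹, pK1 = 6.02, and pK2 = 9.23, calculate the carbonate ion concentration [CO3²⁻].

[CO2*] = KH · pCO2 = 10^(−1.47) × 1660×10^-6 = 5.625×10^-5 mol/kg
α₀ = 1/(1 + K1/[H⁺] + K1K2/[H⁺]²) = 1/(1 + 10^+1.77 + 10^+0.33) = 0.01612
DIC = [CO2*]/α₀ = 5.625×10^-5 / 0.01612 = 3.489 mmol/kg
[CO3²⁻] = α₂·DIC; α₂ = 0.03447, so [CO3²⁻] = 0.03447 × 3.489 = 0.120 mmol/kg

[CO3²⁻] = 0.120 mmol/kg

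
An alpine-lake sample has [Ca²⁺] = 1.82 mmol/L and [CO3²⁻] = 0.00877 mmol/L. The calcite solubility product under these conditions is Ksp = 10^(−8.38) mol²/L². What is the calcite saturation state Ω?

Ksp = 10^(−8.38) = 4.169×10^-9
Ω = [Ca²⁺][CO3²⁻]/Ksp = (1.82×10^-3)(0.00877×10^-3) / 4.169×10^-9 = 3.83

Ω = 3.83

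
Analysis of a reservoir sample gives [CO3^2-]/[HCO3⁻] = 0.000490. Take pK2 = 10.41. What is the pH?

From K2 = [H⁺][CO3^2-]/[HCO3⁻]:  pH = pK2 + log₁₀([CO3^2-]/[HCO3⁻])
log₁₀(0.000490) = -3.310
pH = 10.41 + (-3.310) = 7.10

pH = 7.10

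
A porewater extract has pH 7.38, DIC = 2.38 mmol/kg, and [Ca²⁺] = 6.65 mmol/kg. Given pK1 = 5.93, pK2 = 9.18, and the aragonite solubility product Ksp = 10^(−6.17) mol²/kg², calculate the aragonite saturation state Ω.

Ω = 0.353

α₂ = 1 / (1 + [H⁺]/K2 + [H⁺]²/(K1K2)) = 1 / (1 + 10^+1.80 + 10^+0.35)
   = 1 / (1 + 63.096 + 2.2387) = 1/66.334 = 0.01508
[CO3²⁻] = α₂ × DIC = 0.01508 × 2.38 = 0.03588 mmol/kg
Ksp = 10^(−6.17) = 6.761×10^-7
Ω = [Ca²⁺][CO3²⁻]/Ksp = (6.65×10^-3)(3.588×10^-5) / 6.761×10^-7 = 0.353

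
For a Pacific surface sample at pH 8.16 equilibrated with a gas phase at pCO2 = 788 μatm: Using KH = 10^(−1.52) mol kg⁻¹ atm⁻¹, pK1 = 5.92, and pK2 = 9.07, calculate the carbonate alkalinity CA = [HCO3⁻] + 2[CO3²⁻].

[CO2*] = KH · pCO2 = 10^(−1.52) × 788×10^-6 = 2.380×10^-5 mol/kg
α₀ = 1/(1 + K1/[H⁺] + K1K2/[H⁺]²) = 1/(1 + 10^+2.24 + 10^+1.33) = 0.005098
DIC = [CO2*]/α₀ = 2.380×10^-5 / 0.005098 = 4.668 mmol/kg
CA = (α₁ + 2α₂)·DIC = (0.8859 + 2×0.1090) × 4.668 = 5.15 mmol/kg

CA = 5.15 mmol/kg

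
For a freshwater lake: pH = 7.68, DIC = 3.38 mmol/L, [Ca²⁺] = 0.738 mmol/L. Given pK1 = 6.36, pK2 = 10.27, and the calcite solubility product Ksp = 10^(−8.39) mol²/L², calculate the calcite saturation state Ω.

α₂ = 1 / (1 + [H⁺]/K2 + [H⁺]²/(K1K2)) = 1 / (1 + 10^+2.59 + 10^+1.27)
   = 1 / (1 + 389.05 + 18.621) = 1/408.67 = 0.002447
[CO3²⁻] = α₂ × DIC = 0.002447 × 3.38 = 0.008271 mmol/L = 8.271 μmol/L
Ksp = 10^(−8.39) = 4.074×10^-9
Ω = [Ca²⁺][CO3²⁻]/Ksp = (0.738×10^-3)(8.271×10^-6) / 4.074×10^-9 = 1.50

Ω = 1.50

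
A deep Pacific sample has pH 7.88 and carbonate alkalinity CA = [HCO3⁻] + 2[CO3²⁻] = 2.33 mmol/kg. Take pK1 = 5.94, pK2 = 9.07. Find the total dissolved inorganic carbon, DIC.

CA = [HCO3⁻] + 2[CO3²⁻] = (α₁ + 2α₂)·DIC
At pH 7.88: [H⁺]/K1 = 10^-1.94 = 0.011482, K2/[H⁺] = 10^-1.19 = 0.064565
α₁ = 1/(1 + 0.011482 + 0.064565) = 1/1.0760 = 0.9293; α₂ = α₁·K2/[H⁺] = 0.06000
α₁ + 2α₂ = 1.0493
DIC = CA / (α₁ + 2α₂) = 2.33 / 1.0493 = 2.22 mmol/kg

DIC = 2.22 mmol/kg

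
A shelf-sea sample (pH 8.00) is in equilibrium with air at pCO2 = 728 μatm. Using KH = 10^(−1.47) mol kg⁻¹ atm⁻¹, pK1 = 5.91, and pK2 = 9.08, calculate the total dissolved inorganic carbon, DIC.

DIC = 3.31 mmol/kg

[CO2*] = KH · pCO2 = 10^(−1.47) × 728×10^-6 = 2.467×10^-5 mol/kg
α₀ = 1/(1 + K1/[H⁺] + K1K2/[H⁺]²) = 1/(1 + 10^+2.09 + 10^+1.01) = 0.007448
DIC = [CO2*]/α₀ = 2.467×10^-5 / 0.007448 = 3.31 mmol/kg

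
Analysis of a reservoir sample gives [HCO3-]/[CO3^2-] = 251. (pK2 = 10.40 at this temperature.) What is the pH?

From K2 = [H⁺][CO3^2-]/[HCO3-]:  pH = pK2 − log₁₀([HCO3-]/[CO3^2-])
log₁₀(251) = +2.400
pH = 10.40 − (+2.400) = 8.00

pH = 8.00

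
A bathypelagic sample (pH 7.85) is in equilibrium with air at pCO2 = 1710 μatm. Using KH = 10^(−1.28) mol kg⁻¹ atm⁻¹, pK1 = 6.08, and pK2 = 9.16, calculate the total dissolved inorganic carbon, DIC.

[CO2*] = KH · pCO2 = 10^(−1.28) × 1710×10^-6 = 8.974×10^-5 mol/kg
α₀ = 1/(1 + K1/[H⁺] + K1K2/[H⁺]²) = 1/(1 + 10^+1.77 + 10^+0.46) = 0.01593
DIC = [CO2*]/α₀ = 8.974×10^-5 / 0.01593 = 5.63 mmol/kg

DIC = 5.63 mmol/kg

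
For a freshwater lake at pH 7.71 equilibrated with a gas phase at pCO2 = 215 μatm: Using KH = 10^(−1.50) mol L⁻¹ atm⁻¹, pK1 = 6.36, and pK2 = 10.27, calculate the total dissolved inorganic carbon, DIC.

DIC = 0.159 mmol/L

[CO2*] = KH · pCO2 = 10^(−1.50) × 215×10^-6 = 6.799×10^-6 mol/L
α₀ = 1/(1 + K1/[H⁺] + K1K2/[H⁺]²) = 1/(1 + 10^+1.35 + 10^-1.21) = 0.04265
DIC = [CO2*]/α₀ = 6.799×10^-6 / 0.04265 = 0.159 mmol/L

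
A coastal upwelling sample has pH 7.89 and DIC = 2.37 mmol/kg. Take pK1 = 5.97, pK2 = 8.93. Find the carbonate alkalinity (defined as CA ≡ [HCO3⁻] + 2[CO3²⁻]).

CA = 2.54 mmol/kg

CA = [HCO3⁻] + 2[CO3²⁻] = (α₁ + 2α₂)·DIC
At pH 7.89: [H⁺]/K1 = 10^-1.92 = 0.012023, K2/[H⁺] = 10^-1.04 = 0.091201
α₁ = 1/(1 + 0.012023 + 0.091201) = 1/1.1032 = 0.9064; α₂ = α₁·K2/[H⁺] = 0.08267
α₁ + 2α₂ = 1.0718
CA = 1.0718 × 2.37 = 2.54 mmol/kg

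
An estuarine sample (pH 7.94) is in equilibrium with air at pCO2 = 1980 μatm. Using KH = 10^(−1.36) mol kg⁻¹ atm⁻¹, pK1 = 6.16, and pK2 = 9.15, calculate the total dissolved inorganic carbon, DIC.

DIC = 5.62 mmol/kg

[CO2*] = KH · pCO2 = 10^(−1.36) × 1980×10^-6 = 8.643×10^-5 mol/kg
α₀ = 1/(1 + K1/[H⁺] + K1K2/[H⁺]²) = 1/(1 + 10^+1.78 + 10^+0.57) = 0.01539
DIC = [CO2*]/α₀ = 8.643×10^-5 / 0.01539 = 5.62 mmol/kg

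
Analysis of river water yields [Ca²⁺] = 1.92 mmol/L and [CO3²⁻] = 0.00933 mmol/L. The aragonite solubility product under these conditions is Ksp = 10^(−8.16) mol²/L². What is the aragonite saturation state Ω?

Ksp = 10^(−8.16) = 6.918×10^-9
Ω = [Ca²⁺][CO3²⁻]/Ksp = (1.92×10^-3)(0.00933×10^-3) / 6.918×10^-9 = 2.59

Ω = 2.59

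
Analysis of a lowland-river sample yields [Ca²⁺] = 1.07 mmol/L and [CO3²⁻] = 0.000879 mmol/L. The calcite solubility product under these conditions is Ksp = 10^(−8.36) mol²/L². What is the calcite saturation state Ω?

Ω = 0.215

Ksp = 10^(−8.36) = 4.365×10^-9
Ω = [Ca²⁺][CO3²⁻]/Ksp = (1.07×10^-3)(0.000879×10^-3) / 4.365×10^-9 = 0.215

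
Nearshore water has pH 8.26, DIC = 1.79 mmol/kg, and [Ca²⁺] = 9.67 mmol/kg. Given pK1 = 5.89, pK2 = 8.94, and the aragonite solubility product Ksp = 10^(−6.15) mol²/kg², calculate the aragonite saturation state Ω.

Ω = 4.21

α₂ = 1 / (1 + [H⁺]/K2 + [H⁺]²/(K1K2)) = 1 / (1 + 10^+0.68 + 10^-1.69)
   = 1 / (1 + 4.7863 + 0.020417) = 1/5.8067 = 0.1722
[CO3²⁻] = α₂ × DIC = 0.1722 × 1.79 = 0.3083 mmol/kg
Ksp = 10^(−6.15) = 7.079×10^-7
Ω = [Ca²⁺][CO3²⁻]/Ksp = (9.67×10^-3)(3.083×10^-4) / 7.079×10^-7 = 4.21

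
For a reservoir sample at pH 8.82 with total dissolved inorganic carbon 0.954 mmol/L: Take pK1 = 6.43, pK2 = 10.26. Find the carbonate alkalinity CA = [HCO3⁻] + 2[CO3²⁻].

CA = [HCO3⁻] + 2[CO3²⁻] = (α₁ + 2α₂)·DIC
At pH 8.82: [H⁺]/K1 = 10^-2.39 = 0.0040738, K2/[H⁺] = 10^-1.44 = 0.036308
α₁ = 1/(1 + 0.0040738 + 0.036308) = 1/1.0404 = 0.9612; α₂ = α₁·K2/[H⁺] = 0.03490
α₁ + 2α₂ = 1.0310
CA = 1.0310 × 0.954 = 0.984 mmol/L

CA = 0.984 mmol/L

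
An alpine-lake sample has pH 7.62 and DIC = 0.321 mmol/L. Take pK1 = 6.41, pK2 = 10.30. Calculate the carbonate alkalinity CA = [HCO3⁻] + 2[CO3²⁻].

CA = [HCO3⁻] + 2[CO3²⁻] = (α₁ + 2α₂)·DIC
At pH 7.62: [H⁺]/K1 = 10^-1.21 = 0.061660, K2/[H⁺] = 10^-2.68 = 0.0020893
α₁ = 1/(1 + 0.061660 + 0.0020893) = 1/1.0637 = 0.9401; α₂ = α₁·K2/[H⁺] = 0.001964
α₁ + 2α₂ = 0.9440
CA = 0.9440 × 0.321 = 0.303 mmol/L

CA = 0.303 mmol/L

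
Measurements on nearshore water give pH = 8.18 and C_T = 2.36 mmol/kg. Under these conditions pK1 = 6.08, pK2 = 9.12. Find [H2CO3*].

α₀ = 1 / (1 + K1/[H⁺] + K1K2/[H⁺]²) = 1 / (1 + 10^+2.10 + 10^+1.16)
   = 1 / (1 + 125.89 + 14.454) = 1/141.35 = 0.007075
[CO2*] = α₀ × DIC = 0.007075 × 2.36 = 0.0167 mmol/kg = 16.7 μmol/kg

[CO2*] = 16.7 μmol/kg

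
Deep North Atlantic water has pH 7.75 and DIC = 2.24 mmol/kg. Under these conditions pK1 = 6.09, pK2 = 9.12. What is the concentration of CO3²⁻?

[CO3²⁻] = 0.0898 mmol/kg

α₂ = 1 / (1 + [H⁺]/K2 + [H⁺]²/(K1K2)) = 1 / (1 + 10^+1.37 + 10^-0.29)
   = 1 / (1 + 23.442 + 0.51286) = 1/24.955 = 0.04007
[CO3²⁻] = α₂ × DIC = 0.04007 × 2.24 = 0.0898 mmol/kg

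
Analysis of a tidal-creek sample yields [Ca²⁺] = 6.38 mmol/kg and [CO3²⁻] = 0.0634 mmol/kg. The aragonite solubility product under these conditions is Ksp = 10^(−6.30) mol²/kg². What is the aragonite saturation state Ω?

Ksp = 10^(−6.30) = 5.012×10^-7
Ω = [Ca²⁺][CO3²⁻]/Ksp = (6.38×10^-3)(0.0634×10^-3) / 5.012×10^-7 = 0.807

Ω = 0.807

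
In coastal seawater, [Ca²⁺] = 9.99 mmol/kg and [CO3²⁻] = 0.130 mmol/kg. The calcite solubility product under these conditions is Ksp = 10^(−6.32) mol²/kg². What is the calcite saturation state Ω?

Ω = 2.71

Ksp = 10^(−6.32) = 4.786×10^-7
Ω = [Ca²⁺][CO3²⁻]/Ksp = (9.99×10^-3)(0.130×10^-3) / 4.786×10^-7 = 2.71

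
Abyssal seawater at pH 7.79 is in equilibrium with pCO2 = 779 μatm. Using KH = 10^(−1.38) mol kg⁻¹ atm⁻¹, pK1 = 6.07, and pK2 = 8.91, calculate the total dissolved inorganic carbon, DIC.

DIC = 1.87 mmol/kg

[CO2*] = KH · pCO2 = 10^(−1.38) × 779×10^-6 = 3.247×10^-5 mol/kg
α₀ = 1/(1 + K1/[H⁺] + K1K2/[H⁺]²) = 1/(1 + 10^+1.72 + 10^+0.60) = 0.01740
DIC = [CO2*]/α₀ = 3.247×10^-5 / 0.01740 = 1.87 mmol/kg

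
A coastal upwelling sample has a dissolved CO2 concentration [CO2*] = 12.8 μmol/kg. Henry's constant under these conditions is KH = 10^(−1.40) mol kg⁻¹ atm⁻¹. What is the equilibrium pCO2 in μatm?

KH = 10^(−1.40) = 3.981×10^-2 mol kg⁻¹ atm⁻¹
pCO2 = [CO2*]/KH = 12.8×10^-6 / 3.981×10^-2 = 3.22×10^-4 atm = 322 μatm

pCO2 = 322 μatm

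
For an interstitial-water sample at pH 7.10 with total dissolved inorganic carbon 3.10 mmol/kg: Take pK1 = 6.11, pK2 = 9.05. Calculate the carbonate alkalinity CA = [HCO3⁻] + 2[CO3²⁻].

CA = 2.85 mmol/kg

CA = [HCO3⁻] + 2[CO3²⁻] = (α₁ + 2α₂)·DIC
At pH 7.10: [H⁺]/K1 = 10^-0.99 = 0.10233, K2/[H⁺] = 10^-1.95 = 0.011220
α₁ = 1/(1 + 0.10233 + 0.011220) = 1/1.1135 = 0.8980; α₂ = α₁·K2/[H⁺] = 0.01008
α₁ + 2α₂ = 0.9182
CA = 0.9182 × 3.10 = 2.85 mmol/kg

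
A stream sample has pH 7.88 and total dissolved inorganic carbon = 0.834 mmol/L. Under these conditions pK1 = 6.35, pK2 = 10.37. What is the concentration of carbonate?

[CO3²⁻] = 2.61 μmol/L

α₂ = 1 / (1 + [H⁺]/K2 + [H⁺]²/(K1K2)) = 1 / (1 + 10^+2.49 + 10^+0.96)
   = 1 / (1 + 309.03 + 9.1201) = 1/319.15 = 0.003133
[CO3²⁻] = α₂ × DIC = 0.003133 × 0.834 = 0.00261 mmol/L = 2.61 μmol/L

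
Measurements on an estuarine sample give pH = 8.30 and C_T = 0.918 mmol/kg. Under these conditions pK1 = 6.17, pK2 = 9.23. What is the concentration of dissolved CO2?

α₀ = 1 / (1 + K1/[H⁺] + K1K2/[H⁺]²) = 1 / (1 + 10^+2.13 + 10^+1.20)
   = 1 / (1 + 134.90 + 15.849) = 1/151.75 = 0.006590
[CO2*] = α₀ × DIC = 0.006590 × 0.918 = 0.00605 mmol/kg = 6.05 μmol/kg

[CO2*] = 6.05 μmol/kg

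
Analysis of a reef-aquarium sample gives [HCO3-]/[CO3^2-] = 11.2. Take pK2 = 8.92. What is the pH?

From K2 = [H⁺][CO3^2-]/[HCO3-]:  pH = pK2 − log₁₀([HCO3-]/[CO3^2-])
log₁₀(11.2) = +1.049
pH = 8.92 − (+1.049) = 7.87

pH = 7.87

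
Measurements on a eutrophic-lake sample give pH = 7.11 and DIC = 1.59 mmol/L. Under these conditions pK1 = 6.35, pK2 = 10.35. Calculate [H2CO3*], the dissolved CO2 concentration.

[CO2*] = 0.235 mmol/L

α₀ = 1 / (1 + K1/[H⁺] + K1K2/[H⁺]²) = 1 / (1 + 10^+0.76 + 10^-2.48)
   = 1 / (1 + 5.7544 + 0.0033113) = 1/6.7577 = 0.1480
[CO2*] = α₀ × DIC = 0.1480 × 1.59 = 0.235 mmol/L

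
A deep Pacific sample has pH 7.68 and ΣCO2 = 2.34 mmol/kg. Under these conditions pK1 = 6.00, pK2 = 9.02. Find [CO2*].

[CO2*] = 0.0458 mmol/kg

α₀ = 1 / (1 + K1/[H⁺] + K1K2/[H⁺]²) = 1 / (1 + 10^+1.68 + 10^+0.34)
   = 1 / (1 + 47.863 + 2.1878) = 1/51.051 = 0.01959
[CO2*] = α₀ × DIC = 0.01959 × 2.34 = 0.0458 mmol/kg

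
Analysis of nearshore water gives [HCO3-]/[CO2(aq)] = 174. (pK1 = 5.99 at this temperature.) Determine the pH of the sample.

pH = 8.23

From K1 = [H⁺][HCO3-]/[CO2(aq)]:  pH = pK1 + log₁₀([HCO3-]/[CO2(aq)])
log₁₀(174) = +2.241
pH = 5.99 + (+2.241) = 8.23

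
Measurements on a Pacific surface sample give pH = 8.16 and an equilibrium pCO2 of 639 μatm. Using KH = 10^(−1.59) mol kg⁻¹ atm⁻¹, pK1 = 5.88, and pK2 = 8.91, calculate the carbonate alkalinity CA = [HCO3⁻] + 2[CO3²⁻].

CA = 4.24 mmol/kg

[CO2*] = KH · pCO2 = 10^(−1.59) × 639×10^-6 = 1.642×10^-5 mol/kg
α₀ = 1/(1 + K1/[H⁺] + K1K2/[H⁺]²) = 1/(1 + 10^+2.28 + 10^+1.53) = 0.004436
DIC = [CO2*]/α₀ = 1.642×10^-5 / 0.004436 = 3.703 mmol/kg
CA = (α₁ + 2α₂)·DIC = (0.8453 + 2×0.1503) × 3.703 = 4.24 mmol/kg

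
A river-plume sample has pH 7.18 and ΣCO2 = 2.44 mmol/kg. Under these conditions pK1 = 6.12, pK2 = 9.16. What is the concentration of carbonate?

[CO3²⁻] = 0.0233 mmol/kg

α₂ = 1 / (1 + [H⁺]/K2 + [H⁺]²/(K1K2)) = 1 / (1 + 10^+1.98 + 10^+0.92)
   = 1 / (1 + 95.499 + 8.3176) = 1/104.82 = 0.009540
[CO3²⁻] = α₂ × DIC = 0.009540 × 2.44 = 0.0233 mmol/kg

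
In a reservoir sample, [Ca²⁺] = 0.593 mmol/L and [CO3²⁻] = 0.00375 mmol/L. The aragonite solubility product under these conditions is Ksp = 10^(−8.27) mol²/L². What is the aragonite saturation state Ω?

Ω = 0.414

Ksp = 10^(−8.27) = 5.370×10^-9
Ω = [Ca²⁺][CO3²⁻]/Ksp = (0.593×10^-3)(0.00375×10^-3) / 5.370×10^-9 = 0.414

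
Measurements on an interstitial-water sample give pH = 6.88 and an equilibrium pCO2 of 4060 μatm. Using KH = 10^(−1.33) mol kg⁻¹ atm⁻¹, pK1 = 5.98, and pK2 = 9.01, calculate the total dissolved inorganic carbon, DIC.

[CO2*] = KH · pCO2 = 10^(−1.33) × 4060×10^-6 = 1.899×10^-4 mol/kg
α₀ = 1/(1 + K1/[H⁺] + K1K2/[H⁺]²) = 1/(1 + 10^+0.90 + 10^-1.23) = 0.1111
DIC = [CO2*]/α₀ = 1.899×10^-4 / 0.1111 = 1.71 mmol/kg

DIC = 1.71 mmol/kg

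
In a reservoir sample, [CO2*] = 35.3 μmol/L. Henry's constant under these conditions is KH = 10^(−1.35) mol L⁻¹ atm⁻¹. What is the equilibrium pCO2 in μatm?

KH = 10^(−1.35) = 4.467×10^-2 mol L⁻¹ atm⁻¹
pCO2 = [CO2*]/KH = 35.3×10^-6 / 4.467×10^-2 = 7.90×10^-4 atm = 790 μatm

pCO2 = 790 μatm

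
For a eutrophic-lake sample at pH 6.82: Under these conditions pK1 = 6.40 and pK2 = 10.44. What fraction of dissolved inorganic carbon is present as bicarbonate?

α₁ = 0.724

α₁ = 1 / (1 + [H⁺]/K1 + K2/[H⁺]) = 1 / (1 + 10^-0.42 + 10^-3.62)
   = 1 / (1 + 0.38019 + 0.00023988) = 1/1.3804 = 0.7244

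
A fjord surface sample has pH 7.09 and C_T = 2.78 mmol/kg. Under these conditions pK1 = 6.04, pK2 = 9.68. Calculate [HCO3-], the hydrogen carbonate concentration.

α₁ = 1 / (1 + [H⁺]/K1 + K2/[H⁺]) = 1 / (1 + 10^-1.05 + 10^-2.59)
   = 1 / (1 + 0.089125 + 0.0025704) = 1/1.0917 = 0.9160
[HCO3⁻] = α₁ × DIC = 0.9160 × 2.78 = 2.55 mmol/kg

[HCO3⁻] = 2.55 mmol/kg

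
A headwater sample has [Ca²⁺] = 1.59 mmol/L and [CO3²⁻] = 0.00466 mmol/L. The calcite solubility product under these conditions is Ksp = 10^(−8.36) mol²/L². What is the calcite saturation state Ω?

Ksp = 10^(−8.36) = 4.365×10^-9
Ω = [Ca²⁺][CO3²⁻]/Ksp = (1.59×10^-3)(0.00466×10^-3) / 4.365×10^-9 = 1.70

Ω = 1.70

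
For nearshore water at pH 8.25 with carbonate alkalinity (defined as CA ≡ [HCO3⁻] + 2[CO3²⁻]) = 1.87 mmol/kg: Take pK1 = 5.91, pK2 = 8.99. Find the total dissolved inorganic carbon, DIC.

DIC = 1.63 mmol/kg

CA = [HCO3⁻] + 2[CO3²⁻] = (α₁ + 2α₂)·DIC
At pH 8.25: [H⁺]/K1 = 10^-2.34 = 0.0045709, K2/[H⁺] = 10^-0.74 = 0.18197
α₁ = 1/(1 + 0.0045709 + 0.18197) = 1/1.1865 = 0.8428; α₂ = α₁·K2/[H⁺] = 0.1534
α₁ + 2α₂ = 1.1495
DIC = CA / (α₁ + 2α₂) = 1.87 / 1.1495 = 1.63 mmol/kg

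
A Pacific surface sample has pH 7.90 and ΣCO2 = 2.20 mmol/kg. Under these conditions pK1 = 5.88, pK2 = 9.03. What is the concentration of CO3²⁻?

α₂ = 1 / (1 + [H⁺]/K2 + [H⁺]²/(K1K2)) = 1 / (1 + 10^+1.13 + 10^-0.89)
   = 1 / (1 + 13.490 + 0.12882) = 1/14.618 = 0.06841
[CO3²⁻] = α₂ × DIC = 0.06841 × 2.20 = 0.150 mmol/kg

[CO3²⁻] = 0.150 mmol/kg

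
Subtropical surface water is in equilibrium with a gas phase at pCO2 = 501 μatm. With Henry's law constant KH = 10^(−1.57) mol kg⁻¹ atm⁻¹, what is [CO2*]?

[CO2*] = 13.5 μmol/kg

KH = 10^(−1.57) = 2.692×10^-2 mol kg⁻¹ atm⁻¹
[CO2*] = KH · pCO2 = 2.692×10^-2 × 501×10^-6 atm = 1.35×10^-5 mol/kg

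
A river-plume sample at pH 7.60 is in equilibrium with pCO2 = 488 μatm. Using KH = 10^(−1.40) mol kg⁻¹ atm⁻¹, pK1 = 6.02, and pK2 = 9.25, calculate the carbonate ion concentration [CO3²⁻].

[CO2*] = KH · pCO2 = 10^(−1.40) × 488×10^-6 = 1.943×10^-5 mol/kg
α₀ = 1/(1 + K1/[H⁺] + K1K2/[H⁺]²) = 1/(1 + 10^+1.58 + 10^-0.07) = 0.02508
DIC = [CO2*]/α₀ = 1.943×10^-5 / 0.02508 = 0.7746 mmol/kg
[CO3²⁻] = α₂·DIC; α₂ = 0.02135, so [CO3²⁻] = 0.02135 × 0.7746 = 0.0165 mmol/kg = 16.5 μmol/kg

[CO3²⁻] = 16.5 μmol/kg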